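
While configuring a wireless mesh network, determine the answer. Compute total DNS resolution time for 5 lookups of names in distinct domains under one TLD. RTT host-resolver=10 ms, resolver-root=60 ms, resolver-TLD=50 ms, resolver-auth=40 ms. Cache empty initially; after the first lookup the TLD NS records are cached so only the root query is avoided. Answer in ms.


Lookup 1 (cold cache): local + root + TLD + auth = 10 + 60 + 50 + 40 = 160 ms
Lookups 2..5 (TLD NS cached -> skip root; new domain -> still ask TLD and auth): local + TLD + auth = 10 + 50 + 40 = 100 ms each
Remaining 4 lookups: 4 * 100 = 400 ms
Total = 160 + 400 = 560 ms

560


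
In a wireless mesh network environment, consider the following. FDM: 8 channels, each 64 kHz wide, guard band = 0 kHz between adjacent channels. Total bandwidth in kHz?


Given: 8 channels, 64 kHz each, guard = 0 kHz
Channel bandwidth = 8 * 64 = 512 kHz
Guard bands = 7 gaps * 0 kHz = 0 kHz
Total = 512 + 0 = 512 kHz

512


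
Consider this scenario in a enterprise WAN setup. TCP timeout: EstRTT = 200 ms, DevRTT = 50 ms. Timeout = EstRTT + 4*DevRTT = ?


Given: EstRTT = 200 ms, DevRTT = 50 ms
Timeout = EstRTT + 4 * DevRTT
4 * DevRTT = 4 * 50 = 200
Timeout = 200 + 200 = 400 ms

400


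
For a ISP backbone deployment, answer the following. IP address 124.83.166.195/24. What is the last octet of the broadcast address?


Given: IP = 124.83.166.195, prefix = /24
Host bits = 32 - 24 = 8
Network last octet = 195 AND mask = 0
Host part size = 2^8 - 1 = 255
Broadcast last octet = 0 OR 255 = 255

255


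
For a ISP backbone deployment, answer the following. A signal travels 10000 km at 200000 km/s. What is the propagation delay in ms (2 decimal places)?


Given: distance = 10000 km, speed = 200000 km/s
Delay = distance / speed = 10000 / 200000 seconds
Delay in ms = 10000 * 1000 / 200000
Delay = 50.0000 ms
Rounded to 2 dp = 50.00 ms

50.00


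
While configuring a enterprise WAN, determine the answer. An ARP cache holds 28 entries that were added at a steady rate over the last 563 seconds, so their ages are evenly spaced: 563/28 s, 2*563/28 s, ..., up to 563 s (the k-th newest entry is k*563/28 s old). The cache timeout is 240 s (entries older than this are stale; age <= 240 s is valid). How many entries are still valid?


Ages are k * 563/28 s for k = 1..28 (spacing = 20.1071 s).
Entry k is valid iff k * 563/28 <= 240 iff k <= 28 * 240 / 563 = 11.9361
n_valid = floor(11.9361) = 11
(n_stale = 28 - 11 = 17)

11


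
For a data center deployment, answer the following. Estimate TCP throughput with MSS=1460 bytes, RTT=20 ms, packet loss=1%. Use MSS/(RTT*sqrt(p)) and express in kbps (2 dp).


Given: MSS = 1460 bytes, RTT = 20 ms, loss = 1%
RTT in seconds = 20 / 1000 = 0.02
Loss rate = 1% = 0.01
sqrt(loss) = sqrt(0.01) = 0.1
Throughput (bytes/s) = 1460 / (0.02 * 0.1) = 730000.0000
Throughput (kbps) = 730000.0000 * 8 / 1000 = 5840.000000 -> 5840.00 kbps (2 dp)

5840.00


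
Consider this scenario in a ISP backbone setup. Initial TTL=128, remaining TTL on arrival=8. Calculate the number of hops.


Given: initial TTL = 128, received TTL = 8
Hops = initial TTL - received TTL
Hops = 128 - 8 = 120

120


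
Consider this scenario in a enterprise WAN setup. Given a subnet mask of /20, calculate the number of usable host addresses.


Given: subnet mask /20
Host bits = 32 - 20 = 12
Total addresses = 2^12 = 4096
Usable hosts = 4096 - 2 (network + broadcast) = 4094

4094


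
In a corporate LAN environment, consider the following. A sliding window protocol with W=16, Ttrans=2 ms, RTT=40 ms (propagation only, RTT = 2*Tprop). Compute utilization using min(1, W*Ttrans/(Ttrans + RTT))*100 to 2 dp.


Given: W = 16, Ttrans = 2 ms, RTT = 40 ms (= 2 * Tprop, Tprop = 20 ms)
Cycle time = Ttrans + RTT = 2 + 40 = 42 ms (first packet sent until its ACK returns)
W * Ttrans = 16 * 2 = 32 ms of sending per cycle
W * Ttrans / (Ttrans + RTT) = 32 / 42 = 0.761905
U = min(1, 0.761905) = 0.761905
U% = 76.19%

76.19


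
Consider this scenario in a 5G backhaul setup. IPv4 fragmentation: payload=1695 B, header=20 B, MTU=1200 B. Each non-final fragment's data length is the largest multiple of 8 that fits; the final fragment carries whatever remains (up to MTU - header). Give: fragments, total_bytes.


Max data per non-final fragment = floor((MTU - header)/8)*8 = floor((1200 - 20)/8)*8 = floor(1180/8)*8 = 1176 B
Final fragment needs no 8-byte alignment: it can carry up to MTU - header = 1180 B
Non-final fragments needed = ceil((payload - 1180) / 1176) = ceil(515/1176) = ceil(0.4379) = 1
Number of fragments = 1 + 1 = 2
Fragment sizes (data): 1 * 1176 B + 519 B (last, 519 <= 1180 OK)
Total bytes sent = payload + n_frags * header = 1695 + 2*20 = 1695 + 40 = 1735 B

2, 1735


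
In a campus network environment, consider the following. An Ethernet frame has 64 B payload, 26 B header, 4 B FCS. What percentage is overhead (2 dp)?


Given: payload = 64 B, header = 26 B, trailer = 4 B
Overhead bytes = header + trailer = 26 + 4 = 30
Total frame = payload + overhead = 64 + 30 = 94
Overhead % = 30 / 94 * 100 = 31.9149% -> 31.91% (2 dp)

31.91


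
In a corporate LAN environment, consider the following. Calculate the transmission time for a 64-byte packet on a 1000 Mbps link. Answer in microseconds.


Given: packet = 64 bytes, bandwidth = 1000 Mbps
Packet in bits = 64 * 8 = 512 bits
Bandwidth = 1000 * 10^6 = 1000000000 bps
Time = 512 / 1000000000 seconds
Time in us = 512 * 10^6 / 1000000000 = 0.512

0.512


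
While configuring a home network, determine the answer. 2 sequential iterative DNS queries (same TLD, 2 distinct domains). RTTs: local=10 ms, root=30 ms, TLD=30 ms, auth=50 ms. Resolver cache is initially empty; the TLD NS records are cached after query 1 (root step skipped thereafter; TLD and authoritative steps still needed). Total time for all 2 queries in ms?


Lookup 1 (cold cache): local + root + TLD + auth = 10 + 30 + 30 + 50 = 120 ms
Lookups 2..2 (TLD NS cached -> skip root; new domain -> still ask TLD and auth): local + TLD + auth = 10 + 30 + 50 = 90 ms each
Remaining 1 lookups: 1 * 90 = 90 ms
Total = 120 + 90 = 210 ms

210


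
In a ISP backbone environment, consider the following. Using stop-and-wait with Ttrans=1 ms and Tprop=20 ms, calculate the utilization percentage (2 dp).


Given: Ttrans = 1 ms, Tprop = 20 ms
RTT = 2 * Tprop = 2 * 20 = 40 ms
U = Ttrans / (Ttrans + RTT)
U = 1 / (1 + 40)
U = 1 / 41 = 0.02439
U% = 2.44%

2.44


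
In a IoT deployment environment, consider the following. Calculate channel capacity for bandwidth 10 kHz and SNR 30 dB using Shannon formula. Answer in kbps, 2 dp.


Given: B = 10 kHz, SNR = 30 dB
SNR linear = 10^(30/10) = 1000
1 + SNR = 1001
log2(1001) = 9.9672262588
C = 10 * 1000 * 9.9672262588 = 99672.2626 bps
C = 99.672263 kbps -> 99.67 kbps (2 dp)

99.67


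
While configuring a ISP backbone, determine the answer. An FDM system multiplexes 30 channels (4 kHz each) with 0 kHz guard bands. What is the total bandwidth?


Given: 30 channels, 4 kHz each, guard = 0 kHz
Channel bandwidth = 30 * 4 = 120 kHz
Guard bands = 29 gaps * 0 kHz = 0 kHz
Total = 120 + 0 = 120 kHz

120


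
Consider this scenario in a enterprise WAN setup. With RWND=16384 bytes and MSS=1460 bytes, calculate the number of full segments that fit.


Given: RWND = 16384 bytes, MSS = 1460 bytes
Full segments = floor(RWND / MSS)
Full segments = floor(16384 / 1460)
Full segments = floor(11.2219) = 11

11


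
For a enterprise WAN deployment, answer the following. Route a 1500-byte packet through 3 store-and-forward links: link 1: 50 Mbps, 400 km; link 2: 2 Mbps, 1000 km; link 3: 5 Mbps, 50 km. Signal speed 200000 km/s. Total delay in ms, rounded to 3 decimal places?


Packet = 1500 bytes = 12000 bits. Store-and-forward: sum (t_trans + t_prop) per link.
Link 1: t_trans = 12000/(50*10^6) s = 0.2400 ms; t_prop = 400/200000 s = 2.0000 ms; subtotal = 2.2400 ms
Link 2: t_trans = 12000/(2*10^6) s = 6.0000 ms; t_prop = 1000/200000 s = 5.0000 ms; subtotal = 11.0000 ms
Link 3: t_trans = 12000/(5*10^6) s = 2.4000 ms; t_prop = 50/200000 s = 0.2500 ms; subtotal = 2.6500 ms
End-to-end = 2.2400 + 11.0000 + 2.6500 = 15.8900 ms -> 15.890 ms (3 dp)

15.890


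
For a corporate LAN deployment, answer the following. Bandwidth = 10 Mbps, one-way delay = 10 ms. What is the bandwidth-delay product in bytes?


Given: bandwidth = 10 Mbps, delay = 10 ms
BDP in bits = 10 * 10^6 * 10 / 1000
BDP in bits = 100000
BDP in bytes = 100000 / 8 = 12500

12500


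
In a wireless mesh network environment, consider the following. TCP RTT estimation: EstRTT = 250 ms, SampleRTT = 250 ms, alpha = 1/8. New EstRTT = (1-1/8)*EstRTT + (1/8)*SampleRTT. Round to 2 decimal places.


Given: EstRTT = 250 ms, SampleRTT = 250 ms, alpha = 1/8
New EstRTT = (1 - alpha) * EstRTT + alpha * SampleRTT
(7/8) * 250 = 218.75
(1/8) * 250 = 31.25
New EstRTT = 218.75 + 31.25 = 250 ms -> 250.00 ms (2 dp)

250.00


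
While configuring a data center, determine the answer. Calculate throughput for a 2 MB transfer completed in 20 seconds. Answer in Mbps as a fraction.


Given: file = 2 MB, time = 20 s
File in Mb = 2 * 8 = 16 Mb
Throughput = 16 / 20 Mbps
Throughput = 4/5 Mbps

4/5


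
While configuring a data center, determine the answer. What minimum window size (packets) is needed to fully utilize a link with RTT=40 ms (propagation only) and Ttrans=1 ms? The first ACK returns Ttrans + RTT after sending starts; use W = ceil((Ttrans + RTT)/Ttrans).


Given: Ttrans = 1 ms, RTT = 40 ms (= 2 * Tprop, Tprop = 20 ms)
Time until first ACK returns = Ttrans + RTT = 1 + 40 = 41 ms
Need W * Ttrans >= Ttrans + RTT  ->  W >= (Ttrans + RTT) / Ttrans
(Ttrans + RTT) / Ttrans = 41 / 1 = 41
W_min = ceil(41) = 41

41


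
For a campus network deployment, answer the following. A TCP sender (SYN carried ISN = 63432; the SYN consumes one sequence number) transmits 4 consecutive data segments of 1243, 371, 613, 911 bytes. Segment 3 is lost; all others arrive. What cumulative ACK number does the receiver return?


SYN uses sequence number 63432; first data byte = ISN + 1 = 63433.
Segment 1: SEQ = 63433, len = 1243 B, covers [63433, 64675]
Segment 2: SEQ = 64676, len = 371 B, covers [64676, 65046]
Segment 3: SEQ = 65047, len = 613 B, covers [65047, 65659] [LOST]
Segment 4: SEQ = 65660, len = 911 B, covers [65660, 66570]
In-order data received: bytes [63433, 65046] (segments 1..2).
Segment 3 missing -> gap begins at byte 65047; later segments buffered out of order.
Cumulative ACK = next expected in-order byte = 63433 + 1243 + 371 = 65047

65047


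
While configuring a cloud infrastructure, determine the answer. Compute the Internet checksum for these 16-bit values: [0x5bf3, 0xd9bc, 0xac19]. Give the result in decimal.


Given words: [0x5bf3, 0xd9bc, 0xac19]
Step 1: Sum all words
Raw sum = 23539 + 55740 + 44057 = 123336
Step 2: Fold carry: (57800 + 1) = 57801
One's complement = ~57801 & 0xFFFF = 7734

7734


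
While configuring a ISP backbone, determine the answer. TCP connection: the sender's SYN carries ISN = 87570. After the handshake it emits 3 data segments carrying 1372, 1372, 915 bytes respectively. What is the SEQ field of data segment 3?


The SYN occupies sequence number ISN = 87570, so the first data byte is ISN + 1 = 87571.
SEQ of data segment i = (ISN + 1) + sum of payload sizes of segments 1..i-1.
Segment 1: SEQ = 87571, payload = 1372 bytes
Segment 2: SEQ = 88943, payload = 1372 bytes
Segment 3: SEQ = 90315, payload = 915 bytes
SEQ of segment 3 = 87571 + 1372 + 1372 = 90315

90315


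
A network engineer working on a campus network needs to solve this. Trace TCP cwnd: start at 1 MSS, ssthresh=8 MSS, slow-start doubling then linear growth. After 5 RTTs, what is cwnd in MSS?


RTT 0: cwnd = 1 MSS (initial)
RTT 1: cwnd = 2 MSS (slow start, doubled)
RTT 2: cwnd = 4 MSS (slow start, doubled)
RTT 3: cwnd = 8 MSS (slow start, doubled)
RTT 4: cwnd = 9 MSS (congestion avoidance, +1)
RTT 5: cwnd = 10 MSS (congestion avoidance, +1)

10


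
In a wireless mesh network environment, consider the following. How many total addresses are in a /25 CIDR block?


Given: CIDR prefix /25
Host bits = 32 - 25 = 7
Total addresses = 2^7 = 128

128


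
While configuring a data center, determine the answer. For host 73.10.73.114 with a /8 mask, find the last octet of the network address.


Given: IP = 73.10.73.114, prefix = /8
Subnet mask = 255.0.0.0
Last octet of IP: 114
Last octet of mask: 0
Network last octet = 114 AND 0 = 0

0


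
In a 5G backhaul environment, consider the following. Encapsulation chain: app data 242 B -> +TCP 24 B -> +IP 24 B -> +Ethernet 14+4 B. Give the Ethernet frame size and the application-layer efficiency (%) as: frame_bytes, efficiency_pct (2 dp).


TCP segment = 242 + 24 = 266 B
IP packet = 266 + 24 = 290 B
Ethernet frame = 290 + 14 + 4 = 308 B
Efficiency = app / frame = 242 / 308 = 0.785714 = 78.5714% -> 78.57% (2 dp)

308, 78.57


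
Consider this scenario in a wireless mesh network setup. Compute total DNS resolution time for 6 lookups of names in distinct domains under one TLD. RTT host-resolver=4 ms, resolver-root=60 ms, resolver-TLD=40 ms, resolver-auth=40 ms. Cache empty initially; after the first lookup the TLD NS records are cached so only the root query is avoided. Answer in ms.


Lookup 1 (cold cache): local + root + TLD + auth = 4 + 60 + 40 + 40 = 144 ms
Lookups 2..6 (TLD NS cached -> skip root; new domain -> still ask TLD and auth): local + TLD + auth = 4 + 40 + 40 = 84 ms each
Remaining 5 lookups: 5 * 84 = 420 ms
Total = 144 + 420 = 564 ms

564


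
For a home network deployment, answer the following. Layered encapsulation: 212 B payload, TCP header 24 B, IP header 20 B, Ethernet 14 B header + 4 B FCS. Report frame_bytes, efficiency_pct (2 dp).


TCP segment = 212 + 24 = 236 B
IP packet = 236 + 20 = 256 B
Ethernet frame = 256 + 14 + 4 = 274 B
Efficiency = app / frame = 212 / 274 = 0.773723 = 77.3723% -> 77.37% (2 dp)

274, 77.37


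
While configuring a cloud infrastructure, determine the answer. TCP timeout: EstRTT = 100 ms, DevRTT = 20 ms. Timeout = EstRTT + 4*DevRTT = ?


Given: EstRTT = 100 ms, DevRTT = 20 ms
Timeout = EstRTT + 4 * DevRTT
4 * DevRTT = 4 * 20 = 80
Timeout = 100 + 80 = 180 ms

180


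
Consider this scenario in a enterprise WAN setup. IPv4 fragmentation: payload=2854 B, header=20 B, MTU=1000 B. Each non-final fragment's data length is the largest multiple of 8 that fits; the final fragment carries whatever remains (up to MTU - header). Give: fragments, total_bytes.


Max data per non-final fragment = floor((MTU - header)/8)*8 = floor((1000 - 20)/8)*8 = floor(980/8)*8 = 976 B
Final fragment needs no 8-byte alignment: it can carry up to MTU - header = 980 B
Non-final fragments needed = ceil((payload - 980) / 976) = ceil(1874/976) = ceil(1.9201) = 2
Number of fragments = 2 + 1 = 3
Fragment sizes (data): 2 * 976 B + 902 B (last, 902 <= 980 OK)
Total bytes sent = payload + n_frags * header = 2854 + 3*20 = 2854 + 60 = 2914 B

3, 2914


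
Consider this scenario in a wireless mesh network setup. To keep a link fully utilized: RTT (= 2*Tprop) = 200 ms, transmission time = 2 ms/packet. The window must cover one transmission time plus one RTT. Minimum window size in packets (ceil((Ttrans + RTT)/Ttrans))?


Given: Ttrans = 2 ms, RTT = 200 ms (= 2 * Tprop, Tprop = 100 ms)
Time until first ACK returns = Ttrans + RTT = 2 + 200 = 202 ms
Need W * Ttrans >= Ttrans + RTT  ->  W >= (Ttrans + RTT) / Ttrans
(Ttrans + RTT) / Ttrans = 202 / 2 = 101
W_min = ceil(101) = 101

101


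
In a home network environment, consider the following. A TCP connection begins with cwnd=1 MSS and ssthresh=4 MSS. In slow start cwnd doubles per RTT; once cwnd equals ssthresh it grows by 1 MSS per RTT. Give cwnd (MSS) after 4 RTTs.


RTT 0: cwnd = 1 MSS (initial)
RTT 1: cwnd = 2 MSS (slow start, doubled)
RTT 2: cwnd = 4 MSS (slow start, doubled)
RTT 3: cwnd = 5 MSS (congestion avoidance, +1)
RTT 4: cwnd = 6 MSS (congestion avoidance, +1)

6


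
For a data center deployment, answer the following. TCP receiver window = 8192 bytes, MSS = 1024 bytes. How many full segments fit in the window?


Given: RWND = 8192 bytes, MSS = 1024 bytes
Full segments = floor(RWND / MSS)
Full segments = floor(8192 / 1024)
Full segments = floor(8.0) = 8

8


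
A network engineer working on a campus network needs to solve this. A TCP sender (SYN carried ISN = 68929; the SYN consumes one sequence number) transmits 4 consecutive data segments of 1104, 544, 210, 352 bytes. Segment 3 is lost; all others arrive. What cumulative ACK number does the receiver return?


SYN uses sequence number 68929; first data byte = ISN + 1 = 68930.
Segment 1: SEQ = 68930, len = 1104 B, covers [68930, 70033]
Segment 2: SEQ = 70034, len = 544 B, covers [70034, 70577]
Segment 3: SEQ = 70578, len = 210 B, covers [70578, 70787] [LOST]
Segment 4: SEQ = 70788, len = 352 B, covers [70788, 71139]
In-order data received: bytes [68930, 70577] (segments 1..2).
Segment 3 missing -> gap begins at byte 70578; later segments buffered out of order.
Cumulative ACK = next expected in-order byte = 68930 + 1104 + 544 = 70578

70578


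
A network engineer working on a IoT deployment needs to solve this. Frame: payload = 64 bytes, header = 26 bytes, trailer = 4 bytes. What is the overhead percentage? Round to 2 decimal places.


Given: payload = 64 B, header = 26 B, trailer = 4 B
Overhead bytes = header + trailer = 26 + 4 = 30
Total frame = payload + overhead = 64 + 30 = 94
Overhead % = 30 / 94 * 100 = 31.9149% -> 31.91% (2 dp)

31.91


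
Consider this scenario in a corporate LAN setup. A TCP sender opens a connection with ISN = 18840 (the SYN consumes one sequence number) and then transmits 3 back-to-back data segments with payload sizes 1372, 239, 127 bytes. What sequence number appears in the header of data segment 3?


The SYN occupies sequence number ISN = 18840, so the first data byte is ISN + 1 = 18841.
SEQ of data segment i = (ISN + 1) + sum of payload sizes of segments 1..i-1.
Segment 1: SEQ = 18841, payload = 1372 bytes
Segment 2: SEQ = 20213, payload = 239 bytes
Segment 3: SEQ = 20452, payload = 127 bytes
SEQ of segment 3 = 18841 + 1372 + 239 = 20452

20452


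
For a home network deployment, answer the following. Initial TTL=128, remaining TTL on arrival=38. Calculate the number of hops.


Given: initial TTL = 128, received TTL = 38
Hops = initial TTL - received TTL
Hops = 128 - 38 = 90

90


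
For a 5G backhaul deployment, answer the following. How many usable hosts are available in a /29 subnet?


Given: subnet mask /29
Host bits = 32 - 29 = 3
Total addresses = 2^3 = 8
Usable hosts = 8 - 2 (network + broadcast) = 6

6


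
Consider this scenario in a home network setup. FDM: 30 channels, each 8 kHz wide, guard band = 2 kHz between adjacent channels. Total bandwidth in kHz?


Given: 30 channels, 8 kHz each, guard = 2 kHz
Channel bandwidth = 30 * 8 = 240 kHz
Guard bands = 29 gaps * 2 kHz = 58 kHz
Total = 240 + 58 = 298 kHz

298


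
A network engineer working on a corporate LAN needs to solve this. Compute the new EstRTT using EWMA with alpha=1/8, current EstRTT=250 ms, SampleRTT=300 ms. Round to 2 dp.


Given: EstRTT = 250 ms, SampleRTT = 300 ms, alpha = 1/8
New EstRTT = (1 - alpha) * EstRTT + alpha * SampleRTT
(7/8) * 250 = 218.75
(1/8) * 300 = 37.5
New EstRTT = 218.75 + 37.5 = 256.25 ms -> 256.25 ms (2 dp)

256.25


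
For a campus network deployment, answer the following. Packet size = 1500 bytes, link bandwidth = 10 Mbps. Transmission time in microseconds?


Given: packet = 1500 bytes, bandwidth = 10 Mbps
Packet in bits = 1500 * 8 = 12000 bits
Bandwidth = 10 * 10^6 = 10000000 bps
Time = 12000 / 10000000 seconds
Time in us = 12000 * 10^6 / 10000000 = 1200

1200


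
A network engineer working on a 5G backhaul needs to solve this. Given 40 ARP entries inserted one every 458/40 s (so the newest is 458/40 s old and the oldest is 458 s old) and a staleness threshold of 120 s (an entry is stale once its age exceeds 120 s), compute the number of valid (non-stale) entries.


Ages are k * 458/40 s for k = 1..40 (spacing = 11.4500 s).
Entry k is valid iff k * 458/40 <= 120 iff k <= 40 * 120 / 458 = 10.4803
n_valid = floor(10.4803) = 10
(n_stale = 40 - 10 = 30)

10


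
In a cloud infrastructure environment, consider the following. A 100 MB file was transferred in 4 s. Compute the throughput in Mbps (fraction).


Given: file = 100 MB, time = 4 s
File in Mb = 100 * 8 = 800 Mb
Throughput = 800 / 4 Mbps
Throughput = 200 Mbps

200


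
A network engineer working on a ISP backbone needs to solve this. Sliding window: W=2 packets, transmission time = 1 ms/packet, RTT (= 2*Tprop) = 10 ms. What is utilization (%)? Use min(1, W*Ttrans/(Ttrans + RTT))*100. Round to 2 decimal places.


Given: W = 2, Ttrans = 1 ms, RTT = 10 ms (= 2 * Tprop, Tprop = 5 ms)
Cycle time = Ttrans + RTT = 1 + 10 = 11 ms (first packet sent until its ACK returns)
W * Ttrans = 2 * 1 = 2 ms of sending per cycle
W * Ttrans / (Ttrans + RTT) = 2 / 11 = 0.181818
U = min(1, 0.181818) = 0.181818
U% = 18.18%

18.18


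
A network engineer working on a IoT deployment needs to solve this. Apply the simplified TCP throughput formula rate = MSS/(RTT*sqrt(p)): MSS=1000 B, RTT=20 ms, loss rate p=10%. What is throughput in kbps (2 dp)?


Given: MSS = 1000 bytes, RTT = 20 ms, loss = 10%
RTT in seconds = 20 / 1000 = 0.02
Loss rate = 10% = 0.1
sqrt(loss) = sqrt(0.1) = 0.316227766017
Throughput (bytes/s) = 1000 / (0.02 * 0.316227766017) = 158113.8830
Throughput (kbps) = 158113.8830 * 8 / 1000 = 1264.911064 -> 1264.91 kbps (2 dp)

1264.91


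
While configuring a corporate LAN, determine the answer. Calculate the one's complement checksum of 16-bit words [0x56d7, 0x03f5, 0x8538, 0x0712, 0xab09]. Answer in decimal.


Given words: [0x56d7, 0x03f5, 0x8538, 0x0712, 0xab09]
Step 1: Sum all words
Raw sum = 22231 + 1013 + 34104 + 1810 + 43785 = 102943
Step 2: Fold carry: (37407 + 1) = 37408
One's complement = ~37408 & 0xFFFF = 28127

28127


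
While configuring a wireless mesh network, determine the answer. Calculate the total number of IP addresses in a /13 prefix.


Given: CIDR prefix /13
Host bits = 32 - 13 = 19
Total addresses = 2^19 = 524288

524288


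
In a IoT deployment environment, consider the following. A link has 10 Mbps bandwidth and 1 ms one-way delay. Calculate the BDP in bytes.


Given: bandwidth = 10 Mbps, delay = 1 ms
BDP in bits = 10 * 10^6 * 1 / 1000
BDP in bits = 10000
BDP in bytes = 10000 / 8 = 1250

1250


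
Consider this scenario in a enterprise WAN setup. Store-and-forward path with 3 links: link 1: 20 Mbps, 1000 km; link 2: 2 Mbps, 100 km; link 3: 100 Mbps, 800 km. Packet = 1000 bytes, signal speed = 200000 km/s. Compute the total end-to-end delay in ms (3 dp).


Packet = 1000 bytes = 8000 bits. Store-and-forward: sum (t_trans + t_prop) per link.
Link 1: t_trans = 8000/(20*10^6) s = 0.4000 ms; t_prop = 1000/200000 s = 5.0000 ms; subtotal = 5.4000 ms
Link 2: t_trans = 8000/(2*10^6) s = 4.0000 ms; t_prop = 100/200000 s = 0.5000 ms; subtotal = 4.5000 ms
Link 3: t_trans = 8000/(100*10^6) s = 0.0800 ms; t_prop = 800/200000 s = 4.0000 ms; subtotal = 4.0800 ms
End-to-end = 5.4000 + 4.5000 + 4.0800 = 13.9800 ms -> 13.980 ms (3 dp)

13.980


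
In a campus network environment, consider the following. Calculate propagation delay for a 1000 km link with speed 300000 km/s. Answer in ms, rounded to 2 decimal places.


Given: distance = 1000 km, speed = 300000 km/s
Delay = distance / speed = 1000 / 300000 seconds
Delay in ms = 1000 * 1000 / 300000
Delay = 3.3333 ms
Rounded to 2 dp = 3.33 ms

3.33


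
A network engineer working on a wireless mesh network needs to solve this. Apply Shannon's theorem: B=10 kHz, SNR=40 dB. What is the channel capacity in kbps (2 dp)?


Given: B = 10 kHz, SNR = 40 dB
SNR linear = 10^(40/10) = 10000
1 + SNR = 10001
log2(10001) = 13.2878566418
C = 10 * 1000 * 13.2878566418 = 132878.5664 bps
C = 132.878566 kbps -> 132.88 kbps (2 dp)

132.88


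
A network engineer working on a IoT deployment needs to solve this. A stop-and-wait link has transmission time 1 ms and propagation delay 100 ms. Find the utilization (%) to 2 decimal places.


Given: Ttrans = 1 ms, Tprop = 100 ms
RTT = 2 * Tprop = 2 * 100 = 200 ms
U = Ttrans / (Ttrans + RTT)
U = 1 / (1 + 200)
U = 1 / 201 = 0.004975
U% = 0.50%

0.50


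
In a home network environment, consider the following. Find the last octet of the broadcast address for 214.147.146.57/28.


Given: IP = 214.147.146.57, prefix = /28
Host bits = 32 - 28 = 4
Network last octet = 57 AND mask = 48
Host part size = 2^4 - 1 = 15
Broadcast last octet = 48 OR 15 = 63

63


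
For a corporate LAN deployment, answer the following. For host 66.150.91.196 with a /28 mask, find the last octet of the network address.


Given: IP = 66.150.91.196, prefix = /28
Subnet mask = 255.255.255.240
Last octet of IP: 196
Last octet of mask: 240
Network last octet = 196 AND 240 = 192

192


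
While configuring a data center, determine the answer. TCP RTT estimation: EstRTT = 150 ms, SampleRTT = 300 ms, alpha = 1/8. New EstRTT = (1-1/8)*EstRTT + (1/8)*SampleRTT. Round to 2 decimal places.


Given: EstRTT = 150 ms, SampleRTT = 300 ms, alpha = 1/8
New EstRTT = (1 - alpha) * EstRTT + alpha * SampleRTT
(7/8) * 150 = 131.25
(1/8) * 300 = 37.5
New EstRTT = 131.25 + 37.5 = 168.75 ms -> 168.75 ms (2 dp)

168.75


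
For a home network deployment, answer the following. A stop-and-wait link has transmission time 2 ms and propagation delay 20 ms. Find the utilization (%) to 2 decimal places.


Given: Ttrans = 2 ms, Tprop = 20 ms
RTT = 2 * Tprop = 2 * 20 = 40 ms
U = Ttrans / (Ttrans + RTT)
U = 2 / (2 + 40)
U = 2 / 42 = 0.047619
U% = 4.76%

4.76


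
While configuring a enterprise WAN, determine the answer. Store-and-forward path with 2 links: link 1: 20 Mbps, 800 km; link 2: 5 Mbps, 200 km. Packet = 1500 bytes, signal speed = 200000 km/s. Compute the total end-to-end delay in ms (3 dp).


Packet = 1500 bytes = 12000 bits. Store-and-forward: sum (t_trans + t_prop) per link.
Link 1: t_trans = 12000/(20*10^6) s = 0.6000 ms; t_prop = 800/200000 s = 4.0000 ms; subtotal = 4.6000 ms
Link 2: t_trans = 12000/(5*10^6) s = 2.4000 ms; t_prop = 200/200000 s = 1.0000 ms; subtotal = 3.4000 ms
End-to-end = 4.6000 + 3.4000 = 8.0000 ms -> 8.000 ms (3 dp)

8.000


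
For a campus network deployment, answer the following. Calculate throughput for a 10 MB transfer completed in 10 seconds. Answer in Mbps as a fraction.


Given: file = 10 MB, time = 10 s
File in Mb = 10 * 8 = 80 Mb
Throughput = 80 / 10 Mbps
Throughput = 8 Mbps

8


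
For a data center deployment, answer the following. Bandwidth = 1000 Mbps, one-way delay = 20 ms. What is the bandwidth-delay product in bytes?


Given: bandwidth = 1000 Mbps, delay = 20 ms
BDP in bits = 1000 * 10^6 * 20 / 1000
BDP in bits = 20000000
BDP in bytes = 20000000 / 8 = 2500000

2500000


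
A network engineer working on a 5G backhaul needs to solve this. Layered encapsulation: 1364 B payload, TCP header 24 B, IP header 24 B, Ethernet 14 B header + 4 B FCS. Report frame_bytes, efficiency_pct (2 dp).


TCP segment = 1364 + 24 = 1388 B
IP packet = 1388 + 24 = 1412 B
Ethernet frame = 1412 + 14 + 4 = 1430 B
Efficiency = app / frame = 1364 / 1430 = 0.953846 = 95.3846% -> 95.38% (2 dp)

1430, 95.38


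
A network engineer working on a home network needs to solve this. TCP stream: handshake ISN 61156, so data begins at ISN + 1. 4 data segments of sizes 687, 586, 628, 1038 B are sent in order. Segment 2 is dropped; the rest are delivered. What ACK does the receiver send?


SYN uses sequence number 61156; first data byte = ISN + 1 = 61157.
Segment 1: SEQ = 61157, len = 687 B, covers [61157, 61843]
Segment 2: SEQ = 61844, len = 586 B, covers [61844, 62429] [LOST]
Segment 3: SEQ = 62430, len = 628 B, covers [62430, 63057]
Segment 4: SEQ = 63058, len = 1038 B, covers [63058, 64095]
In-order data received: bytes [61157, 61843] (segments 1..1).
Segment 2 missing -> gap begins at byte 61844; later segments buffered out of order.
Cumulative ACK = next expected in-order byte = 61157 + 687 = 61844

61844


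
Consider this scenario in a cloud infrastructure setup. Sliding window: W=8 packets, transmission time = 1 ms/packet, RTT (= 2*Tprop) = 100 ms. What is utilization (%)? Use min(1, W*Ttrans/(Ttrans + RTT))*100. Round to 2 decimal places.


Given: W = 8, Ttrans = 1 ms, RTT = 100 ms (= 2 * Tprop, Tprop = 50 ms)
Cycle time = Ttrans + RTT = 1 + 100 = 101 ms (first packet sent until its ACK returns)
W * Ttrans = 8 * 1 = 8 ms of sending per cycle
W * Ttrans / (Ttrans + RTT) = 8 / 101 = 0.079208
U = min(1, 0.079208) = 0.079208
U% = 7.92%

7.92


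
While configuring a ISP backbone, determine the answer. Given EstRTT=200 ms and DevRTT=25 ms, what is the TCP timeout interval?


Given: EstRTT = 200 ms, DevRTT = 25 ms
Timeout = EstRTT + 4 * DevRTT
4 * DevRTT = 4 * 25 = 100
Timeout = 200 + 100 = 300 ms

300


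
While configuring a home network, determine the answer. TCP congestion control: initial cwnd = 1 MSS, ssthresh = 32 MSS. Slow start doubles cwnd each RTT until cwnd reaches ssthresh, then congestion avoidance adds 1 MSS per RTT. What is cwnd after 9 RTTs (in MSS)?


RTT 0: cwnd = 1 MSS (initial)
RTT 1: cwnd = 2 MSS (slow start, doubled)
RTT 2: cwnd = 4 MSS (slow start, doubled)
RTT 3: cwnd = 8 MSS (slow start, doubled)
RTT 4: cwnd = 16 MSS (slow start, doubled)
RTT 5: cwnd = 32 MSS (slow start, doubled)
RTT 6: cwnd = 33 MSS (congestion avoidance, +1)
RTT 7: cwnd = 34 MSS (congestion avoidance, +1)
RTT 8: cwnd = 35 MSS (congestion avoidance, +1)
RTT 9: cwnd = 36 MSS (congestion avoidance, +1)

36


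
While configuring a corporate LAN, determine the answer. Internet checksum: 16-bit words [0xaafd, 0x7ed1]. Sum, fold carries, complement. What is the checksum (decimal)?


Given words: [0xaafd, 0x7ed1]
Step 1: Sum all words
Raw sum = 43773 + 32465 = 76238
Step 2: Fold carry: (10702 + 1) = 10703
One's complement = ~10703 & 0xFFFF = 54832

54832


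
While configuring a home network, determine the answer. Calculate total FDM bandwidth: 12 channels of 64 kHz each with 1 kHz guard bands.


Given: 12 channels, 64 kHz each, guard = 1 kHz
Channel bandwidth = 12 * 64 = 768 kHz
Guard bands = 11 gaps * 1 kHz = 11 kHz
Total = 768 + 11 = 779 kHz

779


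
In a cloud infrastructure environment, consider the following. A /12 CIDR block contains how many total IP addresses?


Given: CIDR prefix /12
Host bits = 32 - 12 = 20
Total addresses = 2^20 = 1048576

1048576


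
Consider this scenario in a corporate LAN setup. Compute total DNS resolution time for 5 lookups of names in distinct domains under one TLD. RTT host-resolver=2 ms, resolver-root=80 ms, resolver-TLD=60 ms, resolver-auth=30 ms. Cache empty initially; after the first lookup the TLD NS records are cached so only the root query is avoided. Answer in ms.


Lookup 1 (cold cache): local + root + TLD + auth = 2 + 80 + 60 + 30 = 172 ms
Lookups 2..5 (TLD NS cached -> skip root; new domain -> still ask TLD and auth): local + TLD + auth = 2 + 60 + 30 = 92 ms each
Remaining 4 lookups: 4 * 92 = 368 ms
Total = 172 + 368 = 540 ms

540


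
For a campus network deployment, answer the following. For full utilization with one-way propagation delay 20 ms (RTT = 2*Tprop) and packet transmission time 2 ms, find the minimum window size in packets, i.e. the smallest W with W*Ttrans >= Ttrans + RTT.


Given: Ttrans = 2 ms, RTT = 40 ms (= 2 * Tprop, Tprop = 20 ms)
Time until first ACK returns = Ttrans + RTT = 2 + 40 = 42 ms
Need W * Ttrans >= Ttrans + RTT  ->  W >= (Ttrans + RTT) / Ttrans
(Ttrans + RTT) / Ttrans = 42 / 2 = 21
W_min = ceil(21) = 21

21


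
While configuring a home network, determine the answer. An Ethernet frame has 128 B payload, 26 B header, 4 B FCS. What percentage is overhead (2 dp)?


Given: payload = 128 B, header = 26 B, trailer = 4 B
Overhead bytes = header + trailer = 26 + 4 = 30
Total frame = payload + overhead = 128 + 30 = 158
Overhead % = 30 / 158 * 100 = 18.9873% -> 18.99% (2 dp)

18.99


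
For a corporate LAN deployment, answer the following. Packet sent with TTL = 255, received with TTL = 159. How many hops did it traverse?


Given: initial TTL = 255, received TTL = 159
Hops = initial TTL - received TTL
Hops = 255 - 159 = 96

96


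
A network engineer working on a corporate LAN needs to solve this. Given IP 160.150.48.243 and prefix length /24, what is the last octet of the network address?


Given: IP = 160.150.48.243, prefix = /24
Subnet mask = 255.255.255.0
Last octet of IP: 243
Last octet of mask: 0
Network last octet = 243 AND 0 = 0

0


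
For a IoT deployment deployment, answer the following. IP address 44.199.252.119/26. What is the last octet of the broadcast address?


Given: IP = 44.199.252.119, prefix = /26
Host bits = 32 - 26 = 6
Network last octet = 119 AND mask = 64
Host part size = 2^6 - 1 = 63
Broadcast last octet = 64 OR 63 = 127

127


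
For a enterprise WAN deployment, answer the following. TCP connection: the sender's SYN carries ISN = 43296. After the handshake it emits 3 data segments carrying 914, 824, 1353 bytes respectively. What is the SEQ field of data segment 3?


The SYN occupies sequence number ISN = 43296, so the first data byte is ISN + 1 = 43297.
SEQ of data segment i = (ISN + 1) + sum of payload sizes of segments 1..i-1.
Segment 1: SEQ = 43297, payload = 914 bytes
Segment 2: SEQ = 44211, payload = 824 bytes
Segment 3: SEQ = 45035, payload = 1353 bytes
SEQ of segment 3 = 43297 + 914 + 824 = 45035

45035


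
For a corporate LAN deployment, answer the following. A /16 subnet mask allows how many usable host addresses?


Given: subnet mask /16
Host bits = 32 - 16 = 16
Total addresses = 2^16 = 65536
Usable hosts = 65536 - 2 (network + broadcast) = 65534

65534


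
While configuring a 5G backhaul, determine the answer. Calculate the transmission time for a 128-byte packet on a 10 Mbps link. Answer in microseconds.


Given: packet = 128 bytes, bandwidth = 10 Mbps
Packet in bits = 128 * 8 = 1024 bits
Bandwidth = 10 * 10^6 = 10000000 bps
Time = 1024 / 10000000 seconds
Time in us = 1024 * 10^6 / 10000000 = 102.4

102.4


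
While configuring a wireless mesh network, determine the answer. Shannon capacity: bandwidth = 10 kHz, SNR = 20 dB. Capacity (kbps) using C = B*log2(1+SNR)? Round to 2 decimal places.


Given: B = 10 kHz, SNR = 20 dB
SNR linear = 10^(20/10) = 100
1 + SNR = 101
log2(101) = 6.6582114828
C = 10 * 1000 * 6.6582114828 = 66582.1148 bps
C = 66.582115 kbps -> 66.58 kbps (2 dp)

66.58


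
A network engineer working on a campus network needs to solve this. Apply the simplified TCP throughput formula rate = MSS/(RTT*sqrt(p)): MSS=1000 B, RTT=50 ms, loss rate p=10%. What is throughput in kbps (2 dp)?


Given: MSS = 1000 bytes, RTT = 50 ms, loss = 10%
RTT in seconds = 50 / 1000 = 0.05
Loss rate = 10% = 0.1
sqrt(loss) = sqrt(0.1) = 0.316227766017
Throughput (bytes/s) = 1000 / (0.05 * 0.316227766017) = 63245.5532
Throughput (kbps) = 63245.5532 * 8 / 1000 = 505.964426 -> 505.96 kbps (2 dp)

505.96


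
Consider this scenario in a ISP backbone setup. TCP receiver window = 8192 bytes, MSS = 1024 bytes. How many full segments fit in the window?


Given: RWND = 8192 bytes, MSS = 1024 bytes
Full segments = floor(RWND / MSS)
Full segments = floor(8192 / 1024)
Full segments = floor(8.0) = 8

8


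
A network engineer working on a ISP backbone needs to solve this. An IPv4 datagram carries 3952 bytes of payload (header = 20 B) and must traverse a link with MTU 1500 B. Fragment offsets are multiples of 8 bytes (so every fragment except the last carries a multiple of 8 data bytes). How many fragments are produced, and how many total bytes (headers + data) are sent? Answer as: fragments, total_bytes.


Max data per non-final fragment = floor((MTU - header)/8)*8 = floor((1500 - 20)/8)*8 = floor(1480/8)*8 = 1480 B
Final fragment needs no 8-byte alignment: it can carry up to MTU - header = 1480 B
Non-final fragments needed = ceil((payload - 1480) / 1480) = ceil(2472/1480) = ceil(1.6703) = 2
Number of fragments = 2 + 1 = 3
Fragment sizes (data): 2 * 1480 B + 992 B (last, 992 <= 1480 OK)
Total bytes sent = payload + n_frags * header = 3952 + 3*20 = 3952 + 60 = 4012 B

3, 4012


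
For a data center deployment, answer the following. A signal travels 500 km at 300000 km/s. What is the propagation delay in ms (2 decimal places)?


Given: distance = 500 km, speed = 300000 km/s
Delay = distance / speed = 500 / 300000 seconds
Delay in ms = 500 * 1000 / 300000
Delay = 1.6667 ms
Rounded to 2 dp = 1.67 ms

1.67


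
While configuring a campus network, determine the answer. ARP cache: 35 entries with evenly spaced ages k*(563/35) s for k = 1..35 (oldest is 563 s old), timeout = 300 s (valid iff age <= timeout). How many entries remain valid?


Ages are k * 563/35 s for k = 1..35 (spacing = 16.0857 s).
Entry k is valid iff k * 563/35 <= 300 iff k <= 35 * 300 / 563 = 18.6501
n_valid = floor(18.6501) = 18
(n_stale = 35 - 18 = 17)

18


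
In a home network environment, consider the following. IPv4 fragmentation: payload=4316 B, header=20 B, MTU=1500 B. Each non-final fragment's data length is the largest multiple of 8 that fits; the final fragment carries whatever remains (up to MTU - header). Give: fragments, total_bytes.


Max data per non-final fragment = floor((MTU - header)/8)*8 = floor((1500 - 20)/8)*8 = floor(1480/8)*8 = 1480 B
Final fragment needs no 8-byte alignment: it can carry up to MTU - header = 1480 B
Non-final fragments needed = ceil((payload - 1480) / 1480) = ceil(2836/1480) = ceil(1.9162) = 2
Number of fragments = 2 + 1 = 3
Fragment sizes (data): 2 * 1480 B + 1356 B (last, 1356 <= 1480 OK)
Total bytes sent = payload + n_frags * header = 4316 + 3*20 = 4316 + 60 = 4376 B

3, 4376


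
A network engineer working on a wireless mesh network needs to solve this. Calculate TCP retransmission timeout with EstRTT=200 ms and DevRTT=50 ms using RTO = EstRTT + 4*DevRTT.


Given: EstRTT = 200 ms, DevRTT = 50 ms
Timeout = EstRTT + 4 * DevRTT
4 * DevRTT = 4 * 50 = 200
Timeout = 200 + 200 = 400 ms

400


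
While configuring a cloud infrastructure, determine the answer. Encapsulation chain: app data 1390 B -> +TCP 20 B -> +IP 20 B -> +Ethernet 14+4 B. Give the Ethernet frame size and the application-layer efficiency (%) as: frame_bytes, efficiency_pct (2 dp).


TCP segment = 1390 + 20 = 1410 B
IP packet = 1410 + 20 = 1430 B
Ethernet frame = 1430 + 14 + 4 = 1448 B
Efficiency = app / frame = 1390 / 1448 = 0.959945 = 95.9945% -> 95.99% (2 dp)

1448, 95.99


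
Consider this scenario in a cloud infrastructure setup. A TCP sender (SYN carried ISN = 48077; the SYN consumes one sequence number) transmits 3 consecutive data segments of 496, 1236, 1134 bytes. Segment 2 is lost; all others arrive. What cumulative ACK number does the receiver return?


SYN uses sequence number 48077; first data byte = ISN + 1 = 48078.
Segment 1: SEQ = 48078, len = 496 B, covers [48078, 48573]
Segment 2: SEQ = 48574, len = 1236 B, covers [48574, 49809] [LOST]
Segment 3: SEQ = 49810, len = 1134 B, covers [49810, 50943]
In-order data received: bytes [48078, 48573] (segments 1..1).
Segment 2 missing -> gap begins at byte 48574; later segments buffered out of order.
Cumulative ACK = next expected in-order byte = 48078 + 496 = 48574

48574


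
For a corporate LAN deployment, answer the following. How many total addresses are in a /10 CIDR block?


Given: CIDR prefix /10
Host bits = 32 - 10 = 22
Total addresses = 2^22 = 4194304

4194304


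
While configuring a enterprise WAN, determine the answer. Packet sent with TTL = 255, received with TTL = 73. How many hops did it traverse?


Given: initial TTL = 255, received TTL = 73
Hops = initial TTL - received TTL
Hops = 255 - 73 = 182

182


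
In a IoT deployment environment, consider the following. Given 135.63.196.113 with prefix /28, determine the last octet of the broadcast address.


Given: IP = 135.63.196.113, prefix = /28
Host bits = 32 - 28 = 4
Network last octet = 113 AND mask = 112
Host part size = 2^4 - 1 = 15
Broadcast last octet = 112 OR 15 = 127

127
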